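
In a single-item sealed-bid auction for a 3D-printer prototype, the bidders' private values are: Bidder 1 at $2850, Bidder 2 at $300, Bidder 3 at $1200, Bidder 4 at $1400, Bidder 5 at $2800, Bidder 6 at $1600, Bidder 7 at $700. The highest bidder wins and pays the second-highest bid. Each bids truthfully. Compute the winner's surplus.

Bids in descending order: Bidder 1 $2850; Bidder 5 $2800; Bidder 6 $1600; Bidder 4 $1400; Bidder 3 $1200; Bidder 7 $700; Bidder 2 $300.
Bidder 1 wins with the top bid and pays the second-highest, $2800.
Surplus = $2850 − $2800 = $50.

$50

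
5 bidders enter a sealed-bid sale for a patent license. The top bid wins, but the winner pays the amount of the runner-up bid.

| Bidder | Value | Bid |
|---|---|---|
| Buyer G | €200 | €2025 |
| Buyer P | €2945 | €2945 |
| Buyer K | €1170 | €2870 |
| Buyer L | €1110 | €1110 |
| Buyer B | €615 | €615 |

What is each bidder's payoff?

Bids in descending order: Buyer P €2945; Buyer K €2870; Buyer G €2025; Buyer L €1110; Buyer B €615.
Buyer P has the top bid and wins; the price is the second-highest bid, €2870.
Buyer P's payoff = €2945 − €2870 = €75. All other bidders lose, so their payoff is 0.

Payoffs: Buyer G €0, Buyer P €75, Buyer K €0, Buyer L €0, Buyer B €0.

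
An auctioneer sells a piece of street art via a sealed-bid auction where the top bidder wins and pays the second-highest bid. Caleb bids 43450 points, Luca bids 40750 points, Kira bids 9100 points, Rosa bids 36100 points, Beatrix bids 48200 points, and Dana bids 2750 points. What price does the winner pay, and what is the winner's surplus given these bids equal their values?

Price 43450 points; surplus 4750 points.

Ordered from highest: Beatrix 48200 points > Caleb 43450 points > Luca 40750 points > Rosa 36100 points > Kira 9100 points > Dana 2750 points.
Beatrix is the highest bidder, so Beatrix wins.
Under the second-price rule, the price is the second-highest bid: 43450 points.
Surplus = 48200 points − 43450 points = 4750 points.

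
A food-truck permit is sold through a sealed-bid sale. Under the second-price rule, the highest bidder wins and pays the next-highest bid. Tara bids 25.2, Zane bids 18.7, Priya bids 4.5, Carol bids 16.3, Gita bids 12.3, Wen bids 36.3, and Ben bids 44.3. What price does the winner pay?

Price paid: 36.3.

Ordered from highest: Ben 44.3 > Wen 36.3 > Tara 25.2 > Zane 18.7 > Carol 16.3 > Gita 12.3 > Priya 4.5.
Ben has the highest bid, so Ben wins.
The second-highest bid is 36.3, so that is what Ben pays.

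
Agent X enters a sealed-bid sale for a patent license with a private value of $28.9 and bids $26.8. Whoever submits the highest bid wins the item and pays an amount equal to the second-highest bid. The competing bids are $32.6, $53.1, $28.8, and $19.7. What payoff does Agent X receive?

$0.0

Highest competing bid: $53.1.
Agent X's bid $26.8 is not the highest, so Agent X loses, pays nothing, and earns zero payoff.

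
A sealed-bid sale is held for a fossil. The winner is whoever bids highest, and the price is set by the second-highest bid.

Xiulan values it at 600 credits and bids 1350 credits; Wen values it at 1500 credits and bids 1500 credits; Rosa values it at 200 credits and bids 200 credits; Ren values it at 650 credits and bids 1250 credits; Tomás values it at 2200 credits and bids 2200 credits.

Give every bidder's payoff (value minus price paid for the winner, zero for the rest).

Xiulan 0 credits, Wen 0 credits, Rosa 0 credits, Ren 0 credits, Tomás 700 credits.

Sorted high to low: Tomás 2200 credits, then Wen 1500 credits, then Xiulan 1350 credits, then Ren 1250 credits, then Rosa 200 credits.
Tomás has the top bid and wins; the price is the second-highest bid, 1500 credits.
Tomás's payoff = 2200 credits − 1500 credits = 700 credits. All other bidders lose, so their payoff is 0.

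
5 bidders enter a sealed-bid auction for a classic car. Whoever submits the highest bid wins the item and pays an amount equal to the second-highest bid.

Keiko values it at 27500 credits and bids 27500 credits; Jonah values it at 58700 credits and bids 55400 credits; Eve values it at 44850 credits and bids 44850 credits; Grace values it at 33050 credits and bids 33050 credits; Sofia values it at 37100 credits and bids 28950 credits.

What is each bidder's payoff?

Bids in descending order: Jonah 55400 credits > Eve 44850 credits > Grace 33050 credits > Sofia 28950 credits > Keiko 27500 credits.
Jonah has the top bid and wins; the price is the second-highest bid, 44850 credits.
Jonah's payoff = 58700 credits − 44850 credits = 13850 credits. All other bidders lose, so their payoff is 0.

Keiko 0 credits, Jonah 13850 credits, Eve 0 credits, Grace 0 credits, Sofia 0 credits.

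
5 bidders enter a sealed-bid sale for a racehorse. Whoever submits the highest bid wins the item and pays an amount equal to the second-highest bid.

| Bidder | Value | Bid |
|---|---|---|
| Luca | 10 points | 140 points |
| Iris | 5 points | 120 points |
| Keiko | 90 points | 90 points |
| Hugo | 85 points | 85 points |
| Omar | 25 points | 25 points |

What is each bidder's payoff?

Sorted high to low: Luca 140 points > Iris 120 points > Keiko 90 points > Hugo 85 points > Omar 25 points.
Luca has the top bid and wins; the price is the second-highest bid, 120 points.
Luca's payoff = 10 points − 120 points = -110 points. All other bidders lose, so their payoff is 0.

Luca -110 points, Iris 0 points, Keiko 0 points, Hugo 0 points, Omar 0 points.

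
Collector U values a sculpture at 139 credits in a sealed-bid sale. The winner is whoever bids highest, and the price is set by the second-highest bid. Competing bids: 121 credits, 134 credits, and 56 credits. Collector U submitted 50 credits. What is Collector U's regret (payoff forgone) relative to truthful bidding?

Regret: 5 credits.

The highest competing bid is 134 credits.
Bidding truthfully at 139 credits: Collector U has the top bid, wins, and pays the second-highest bid 134 credits. Payoff = 139 credits − 134 credits = 5 credits.
Bidding 50 credits: the top bid is 134 credits (a rival), so Collector U loses. Payoff = 0 credits.
Regret = truthful payoff − actual payoff = 5 credits − 0 credits = 5 credits.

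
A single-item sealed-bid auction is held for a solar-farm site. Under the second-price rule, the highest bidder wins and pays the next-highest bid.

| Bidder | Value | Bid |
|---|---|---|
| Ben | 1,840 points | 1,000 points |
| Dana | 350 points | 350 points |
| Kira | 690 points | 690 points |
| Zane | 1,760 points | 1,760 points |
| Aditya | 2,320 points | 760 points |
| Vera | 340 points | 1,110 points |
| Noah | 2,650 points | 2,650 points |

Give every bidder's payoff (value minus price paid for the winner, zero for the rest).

Bids in descending order: Noah 2,650 points, then Zane 1,760 points, then Vera 1,110 points, then Ben 1,000 points, then Aditya 760 points, then Kira 690 points, then Dana 350 points.
Noah has the top bid and wins; the price is the second-highest bid, 1,760 points.
Noah's payoff = 2,650 points − 1,760 points = 890 points. All other bidders lose, so their payoff is 0.

Ben 0 points, Dana 0 points, Kira 0 points, Zane 0 points, Aditya 0 points, Vera 0 points, Noah 890 points.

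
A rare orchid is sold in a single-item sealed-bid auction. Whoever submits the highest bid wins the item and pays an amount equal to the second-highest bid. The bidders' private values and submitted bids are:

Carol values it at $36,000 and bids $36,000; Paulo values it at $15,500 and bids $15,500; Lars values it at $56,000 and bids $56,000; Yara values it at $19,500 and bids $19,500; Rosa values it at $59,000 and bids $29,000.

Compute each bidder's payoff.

Payoffs: Carol $0, Paulo $0, Lars $20,000, Yara $0, Rosa $0.

Bids in descending order: Lars $56,000, then Carol $36,000, then Rosa $29,000, then Yara $19,500, then Paulo $15,500.
Lars has the top bid and wins; the price is the second-highest bid, $36,000.
Lars's payoff = $56,000 − $36,000 = $20,000. All other bidders lose, so their payoff is 0.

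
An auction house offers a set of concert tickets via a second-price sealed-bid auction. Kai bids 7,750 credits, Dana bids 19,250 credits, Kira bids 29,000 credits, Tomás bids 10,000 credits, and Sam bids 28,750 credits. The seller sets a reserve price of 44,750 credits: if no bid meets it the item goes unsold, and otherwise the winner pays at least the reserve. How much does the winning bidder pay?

unsold

Ranking the bids: Kira 29,000 credits, then Sam 28,750 credits, then Dana 19,250 credits, then Tomás 10,000 credits, then Kai 7,750 credits.
The top bid 29,000 credits is below the reserve 44,750 credits, so the item goes unsold and nothing is paid.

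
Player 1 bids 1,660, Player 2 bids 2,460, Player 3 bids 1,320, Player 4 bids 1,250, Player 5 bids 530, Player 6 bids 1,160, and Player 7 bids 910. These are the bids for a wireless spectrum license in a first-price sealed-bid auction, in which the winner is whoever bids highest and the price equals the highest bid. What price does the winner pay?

2,460

Ordered from highest: Player 2 2,460, then Player 1 1,660, then Player 3 1,320, then Player 4 1,250, then Player 6 1,160, then Player 7 910, then Player 5 530.
Player 2 is the highest bidder, so Player 2 wins.
Under the first-price rule, the price is the highest bid: 2,460.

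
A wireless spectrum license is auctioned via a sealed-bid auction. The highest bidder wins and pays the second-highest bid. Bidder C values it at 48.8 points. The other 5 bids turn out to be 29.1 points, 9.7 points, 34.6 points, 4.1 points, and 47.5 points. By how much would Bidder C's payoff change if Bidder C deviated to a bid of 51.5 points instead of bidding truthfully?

Payoff change: 0.0 points.

The highest competing bid is 47.5 points.
Bidding truthfully at 48.8 points: Bidder C has the top bid, wins, and pays the second-highest bid 47.5 points. Payoff = 48.8 points − 47.5 points = 1.3 points.
Bidding 51.5 points: Bidder C has the top bid, wins, and pays the second-highest bid 47.5 points. Payoff = 48.8 points − 47.5 points = 1.3 points.
Change = 1.3 points − 1.3 points = 0.0 points.
The bid only affects whether you win, not the price — here both bids land on the same side of the top rival bid, so the deviation is payoff-neutral.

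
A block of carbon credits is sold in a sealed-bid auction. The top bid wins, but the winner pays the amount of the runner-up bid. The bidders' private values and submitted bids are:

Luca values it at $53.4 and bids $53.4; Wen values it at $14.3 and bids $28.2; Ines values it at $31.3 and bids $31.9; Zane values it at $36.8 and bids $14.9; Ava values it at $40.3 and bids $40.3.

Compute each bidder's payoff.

Payoffs: Luca $13.1, Wen $0.0, Ines $0.0, Zane $0.0, Ava $0.0.

Sorted high to low: Luca $53.4; Ava $40.3; Ines $31.9; Wen $28.2; Zane $14.9.
Luca has the top bid and wins; the price is the second-highest bid, $40.3.
Luca's payoff = $53.4 − $40.3 = $13.1. All other bidders lose, so their payoff is 0.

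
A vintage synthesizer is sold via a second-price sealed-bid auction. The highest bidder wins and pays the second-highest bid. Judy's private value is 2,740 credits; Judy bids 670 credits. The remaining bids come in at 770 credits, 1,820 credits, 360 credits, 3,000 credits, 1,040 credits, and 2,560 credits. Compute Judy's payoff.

Highest competing bid: 3,000 credits.
Judy's bid 670 credits is not the highest, so Judy loses, pays nothing, and earns zero payoff.

Payoff = 0 credits.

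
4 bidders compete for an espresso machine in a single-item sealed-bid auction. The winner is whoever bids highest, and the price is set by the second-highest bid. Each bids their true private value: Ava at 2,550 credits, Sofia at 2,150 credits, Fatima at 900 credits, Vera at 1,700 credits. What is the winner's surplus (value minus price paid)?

400 credits

Ranking the bids: Ava 2,550 credits > Sofia 2,150 credits > Vera 1,700 credits > Fatima 900 credits.
Ava wins with the top bid and pays the second-highest, 2,150 credits.
Surplus = 2,550 credits − 2,150 credits = 400 credits.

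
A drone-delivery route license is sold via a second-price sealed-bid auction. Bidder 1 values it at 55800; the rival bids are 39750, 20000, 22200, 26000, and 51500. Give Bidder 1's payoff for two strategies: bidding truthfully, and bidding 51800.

The highest competing bid is 51500.
Bidding truthfully at 55800: Bidder 1 has the top bid, wins, and pays the second-highest bid 51500. Payoff = 55800 − 51500 = 4300.
Bidding 51800: Bidder 1 has the top bid, wins, and pays the second-highest bid 51500. Payoff = 55800 − 51500 = 4300.
The bid only affects whether you win, not the price — here both bids land on the same side of the top rival bid, so the deviation is payoff-neutral.

(a) 4300  (b) 4300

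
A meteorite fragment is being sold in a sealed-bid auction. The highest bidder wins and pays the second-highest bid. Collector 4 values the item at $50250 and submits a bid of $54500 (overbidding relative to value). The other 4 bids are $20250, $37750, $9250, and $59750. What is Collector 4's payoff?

Highest competing bid: $59750.
Collector 4's bid $54500 is not the highest, so Collector 4 loses, pays nothing, and earns zero payoff.

$0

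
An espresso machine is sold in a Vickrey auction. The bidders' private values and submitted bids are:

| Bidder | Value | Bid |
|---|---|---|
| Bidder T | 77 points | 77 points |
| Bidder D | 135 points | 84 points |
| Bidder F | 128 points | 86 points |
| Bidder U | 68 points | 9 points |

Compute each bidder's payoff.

Payoffs: Bidder T 0 points, Bidder D 0 points, Bidder F 44 points, Bidder U 0 points.

Ordered from highest: Bidder F 86 points; Bidder D 84 points; Bidder T 77 points; Bidder U 9 points.
Bidder F has the top bid and wins; the price is the second-highest bid, 84 points.
Bidder F's payoff = 128 points − 84 points = 44 points. All other bidders lose, so their payoff is 0.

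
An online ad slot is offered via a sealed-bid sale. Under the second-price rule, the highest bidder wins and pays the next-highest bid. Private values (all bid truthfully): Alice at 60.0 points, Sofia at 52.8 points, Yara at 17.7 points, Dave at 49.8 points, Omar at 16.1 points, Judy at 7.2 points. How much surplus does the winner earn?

Bids in descending order: Alice 60.0 points; Sofia 52.8 points; Dave 49.8 points; Yara 17.7 points; Omar 16.1 points; Judy 7.2 points.
Alice wins with the top bid and pays the second-highest, 52.8 points.
Surplus = 60.0 points − 52.8 points = 7.2 points.

Winner's surplus: 7.2 points.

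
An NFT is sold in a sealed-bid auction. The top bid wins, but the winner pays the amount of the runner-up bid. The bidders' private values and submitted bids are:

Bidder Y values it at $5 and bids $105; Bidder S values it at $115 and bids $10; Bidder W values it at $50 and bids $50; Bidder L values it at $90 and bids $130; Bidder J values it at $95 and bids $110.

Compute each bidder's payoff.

Ordered from highest: Bidder L $130; Bidder J $110; Bidder Y $105; Bidder W $50; Bidder S $10.
Bidder L has the top bid and wins; the price is the second-highest bid, $110.
Bidder L's payoff = $90 − $110 = -$20. All other bidders lose, so their payoff is 0.

Payoffs: Bidder Y $0, Bidder S $0, Bidder W $0, Bidder L -$20, Bidder J $0.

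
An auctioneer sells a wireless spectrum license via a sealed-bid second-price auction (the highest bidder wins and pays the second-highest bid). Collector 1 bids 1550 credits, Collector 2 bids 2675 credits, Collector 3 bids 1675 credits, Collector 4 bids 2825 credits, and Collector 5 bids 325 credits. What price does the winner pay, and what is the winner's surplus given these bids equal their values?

Ranking the bids: Collector 4 2825 credits; Collector 2 2675 credits; Collector 3 1675 credits; Collector 1 1550 credits; Collector 5 325 credits.
Collector 4 is the highest bidder, so Collector 4 wins.
Under the second-price rule, the price is the second-highest bid: 2675 credits.
Surplus = 2825 credits − 2675 credits = 150 credits.

Price 2675 credits; surplus 150 credits.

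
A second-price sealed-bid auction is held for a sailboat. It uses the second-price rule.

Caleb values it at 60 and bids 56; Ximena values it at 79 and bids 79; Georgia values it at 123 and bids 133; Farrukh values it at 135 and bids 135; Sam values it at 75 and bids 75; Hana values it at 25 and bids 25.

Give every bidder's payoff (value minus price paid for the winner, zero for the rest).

Ranking the bids: Farrukh 135; Georgia 133; Ximena 79; Sam 75; Caleb 56; Hana 25.
Farrukh has the top bid and wins; the price is the second-highest bid, 133.
Farrukh's payoff = 135 − 133 = 2. All other bidders lose, so their payoff is 0.

Caleb 0, Ximena 0, Georgia 0, Farrukh 2, Sam 0, Hana 0.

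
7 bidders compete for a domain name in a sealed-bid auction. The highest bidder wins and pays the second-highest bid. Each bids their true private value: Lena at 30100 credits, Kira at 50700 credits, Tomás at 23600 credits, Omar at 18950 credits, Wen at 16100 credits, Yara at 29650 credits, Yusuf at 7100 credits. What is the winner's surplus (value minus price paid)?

Bids in descending order: Kira 50700 credits; Lena 30100 credits; Yara 29650 credits; Tomás 23600 credits; Omar 18950 credits; Wen 16100 credits; Yusuf 7100 credits.
Kira wins with the top bid and pays the second-highest, 30100 credits.
Surplus = 50700 credits − 30100 credits = 20600 credits.

20600 credits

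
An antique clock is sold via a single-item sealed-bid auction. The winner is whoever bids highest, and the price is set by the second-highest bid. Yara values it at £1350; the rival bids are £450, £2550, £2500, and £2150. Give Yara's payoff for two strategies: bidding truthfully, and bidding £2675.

Truthful: £0; alternative: -£1200.

The highest competing bid is £2550.
Bidding truthfully at £1350: the top bid is £2550 (a rival), so Yara loses. Payoff = £0.
Bidding £2675: Yara has the top bid, wins, and pays the second-highest bid £2550. Payoff = £1350 − £2550 = -£1200.
This is the dominant-strategy logic: truthful bidding weakly beats any alternative.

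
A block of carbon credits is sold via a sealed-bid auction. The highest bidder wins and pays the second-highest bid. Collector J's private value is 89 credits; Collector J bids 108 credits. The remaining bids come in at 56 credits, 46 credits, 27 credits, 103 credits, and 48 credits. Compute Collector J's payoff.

Highest competing bid: 103 credits.
Collector J's bid 108 credits is the highest overall, so Collector J wins and pays the second-highest bid, 103 credits.
Payoff = value − price = 89 credits − 103 credits = -14 credits.
Overbidding won the item at a price above value — truthful bidding would have avoided this loss.

-14 credits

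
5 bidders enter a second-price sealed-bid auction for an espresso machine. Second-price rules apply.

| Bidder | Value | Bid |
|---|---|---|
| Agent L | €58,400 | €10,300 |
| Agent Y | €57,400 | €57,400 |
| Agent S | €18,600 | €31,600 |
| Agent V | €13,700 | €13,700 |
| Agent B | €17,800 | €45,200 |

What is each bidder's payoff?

Agent L €0, Agent Y €12,200, Agent S €0, Agent V €0, Agent B €0.

Ranking the bids: Agent Y €57,400 > Agent B €45,200 > Agent S €31,600 > Agent V €13,700 > Agent L €10,300.
Agent Y has the top bid and wins; the price is the second-highest bid, €45,200.
Agent Y's payoff = €57,400 − €45,200 = €12,200. All other bidders lose, so their payoff is 0.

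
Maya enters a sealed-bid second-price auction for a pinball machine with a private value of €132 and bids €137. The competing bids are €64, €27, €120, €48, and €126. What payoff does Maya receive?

Highest competing bid: €126.
Maya's bid €137 is the highest overall, so Maya wins and pays the second-highest bid, €126.
Payoff = value − price = €132 − €126 = €6.

Maya's payoff: €6.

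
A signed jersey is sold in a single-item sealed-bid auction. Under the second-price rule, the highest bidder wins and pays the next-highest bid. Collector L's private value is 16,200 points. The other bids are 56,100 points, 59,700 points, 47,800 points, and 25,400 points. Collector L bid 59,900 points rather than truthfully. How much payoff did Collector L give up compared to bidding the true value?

Payoff forgone: 43,500 points.

The highest competing bid is 59,700 points.
Bidding truthfully at 16,200 points: the top bid is 59,700 points (a rival), so Collector L loses. Payoff = 0 points.
Bidding 59,900 points: Collector L has the top bid, wins, and pays the second-highest bid 59,700 points. Payoff = 16,200 points − 59,700 points = -43,500 points.
Regret = truthful payoff − actual payoff = 0 points − -43,500 points = 43,500 points.
Deviating from a truthful bid can only lose payoff in a second-price auction — never gain.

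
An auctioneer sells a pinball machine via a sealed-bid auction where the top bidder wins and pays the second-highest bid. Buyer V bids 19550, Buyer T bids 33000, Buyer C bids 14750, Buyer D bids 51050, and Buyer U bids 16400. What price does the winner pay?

Bids in descending order: Buyer D 51050, then Buyer T 33000, then Buyer V 19550, then Buyer U 16400, then Buyer C 14750.
Buyer D is the highest bidder, so Buyer D wins.
Under the second-price rule, the price is the second-highest bid: 33000.

The winner pays 33000.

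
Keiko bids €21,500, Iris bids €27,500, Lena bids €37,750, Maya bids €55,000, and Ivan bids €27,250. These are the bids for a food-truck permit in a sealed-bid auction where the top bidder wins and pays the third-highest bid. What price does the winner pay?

Ranking the bids: Maya €55,000 > Lena €37,750 > Iris €27,500 > Ivan €27,250 > Keiko €21,500.
Maya is the highest bidder, so Maya wins.
Under the third-price rule, the price is the third-highest bid: €27,500.

€27,500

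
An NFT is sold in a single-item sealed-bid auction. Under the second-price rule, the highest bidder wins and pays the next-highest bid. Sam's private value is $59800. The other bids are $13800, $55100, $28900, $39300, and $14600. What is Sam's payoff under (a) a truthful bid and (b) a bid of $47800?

Truthful: $4700; alternative: $0.

The highest competing bid is $55100.
Bidding truthfully at $59800: Sam has the top bid, wins, and pays the second-highest bid $55100. Payoff = $59800 − $55100 = $4700.
Bidding $47800: the top bid is $55100 (a rival), so Sam loses. Payoff = $0.
This is the dominant-strategy logic: truthful bidding weakly beats any alternative.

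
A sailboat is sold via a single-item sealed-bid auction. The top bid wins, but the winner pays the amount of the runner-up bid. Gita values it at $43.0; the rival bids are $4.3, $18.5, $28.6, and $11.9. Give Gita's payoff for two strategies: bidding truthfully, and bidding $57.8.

Truthful: $14.4; alternative: $14.4.

The highest competing bid is $28.6.
Bidding truthfully at $43.0: Gita has the top bid, wins, and pays the second-highest bid $28.6. Payoff = $43.0 − $28.6 = $14.4.
Bidding $57.8: Gita has the top bid, wins, and pays the second-highest bid $28.6. Payoff = $43.0 − $28.6 = $14.4.
The bid only affects whether you win, not the price — here both bids land on the same side of the top rival bid, so the deviation is payoff-neutral.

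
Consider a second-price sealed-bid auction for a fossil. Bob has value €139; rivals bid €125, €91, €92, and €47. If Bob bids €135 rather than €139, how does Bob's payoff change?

€0

The highest competing bid is €125.
Bidding truthfully at €139: Bob has the top bid, wins, and pays the second-highest bid €125. Payoff = €139 − €125 = €14.
Bidding €135: Bob has the top bid, wins, and pays the second-highest bid €125. Payoff = €139 − €125 = €14.
Change = €14 − €14 = €0.
The bid only affects whether you win, not the price — here both bids land on the same side of the top rival bid, so the deviation is payoff-neutral.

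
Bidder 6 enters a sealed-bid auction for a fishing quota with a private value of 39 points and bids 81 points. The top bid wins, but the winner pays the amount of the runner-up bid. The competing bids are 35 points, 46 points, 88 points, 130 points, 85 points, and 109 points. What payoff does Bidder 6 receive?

Highest competing bid: 130 points.
Bidder 6's bid 81 points is not the highest, so Bidder 6 loses, pays nothing, and earns zero payoff.

The bidder's payoff: 0 points.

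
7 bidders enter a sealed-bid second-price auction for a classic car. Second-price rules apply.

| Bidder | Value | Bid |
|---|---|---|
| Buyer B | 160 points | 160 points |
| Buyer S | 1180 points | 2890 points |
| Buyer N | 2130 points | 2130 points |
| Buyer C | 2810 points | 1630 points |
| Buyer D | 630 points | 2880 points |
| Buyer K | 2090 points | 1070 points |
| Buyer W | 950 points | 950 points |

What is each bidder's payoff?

Buyer B 0 points, Buyer S -1700 points, Buyer N 0 points, Buyer C 0 points, Buyer D 0 points, Buyer K 0 points, Buyer W 0 points.

Bids in descending order: Buyer S 2890 points; Buyer D 2880 points; Buyer N 2130 points; Buyer C 1630 points; Buyer K 1070 points; Buyer W 950 points; Buyer B 160 points.
Buyer S has the top bid and wins; the price is the second-highest bid, 2880 points.
Buyer S's payoff = 1180 points − 2880 points = -1700 points. All other bidders lose, so their payoff is 0.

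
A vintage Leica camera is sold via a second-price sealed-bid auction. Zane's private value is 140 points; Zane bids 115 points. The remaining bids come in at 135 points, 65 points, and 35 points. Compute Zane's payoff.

Zane's payoff: 0 points.

Highest competing bid: 135 points.
Zane's bid 115 points is not the highest, so Zane loses, pays nothing, and earns zero payoff.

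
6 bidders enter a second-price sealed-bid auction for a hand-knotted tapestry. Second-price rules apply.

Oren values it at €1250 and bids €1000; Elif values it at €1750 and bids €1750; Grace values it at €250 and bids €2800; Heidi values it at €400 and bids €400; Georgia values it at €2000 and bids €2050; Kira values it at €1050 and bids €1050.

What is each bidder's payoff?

Oren €0, Elif €0, Grace -€1800, Heidi €0, Georgia €0, Kira €0.

Ordered from highest: Grace €2800; Georgia €2050; Elif €1750; Kira €1050; Oren €1000; Heidi €400.
Grace has the top bid and wins; the price is the second-highest bid, €2050.
Grace's payoff = €250 − €2050 = -€1800. All other bidders lose, so their payoff is 0.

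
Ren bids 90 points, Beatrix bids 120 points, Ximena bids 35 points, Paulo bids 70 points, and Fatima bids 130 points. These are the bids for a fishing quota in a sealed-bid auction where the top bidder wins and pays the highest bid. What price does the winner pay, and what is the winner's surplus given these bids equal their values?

Price 130 points; surplus 0 points.

Ordered from highest: Fatima 130 points, then Beatrix 120 points, then Ren 90 points, then Paulo 70 points, then Ximena 35 points.
Fatima is the highest bidder, so Fatima wins.
Under the first-price rule, the price is the highest bid: 130 points.
Surplus = 130 points − 130 points = 0 points.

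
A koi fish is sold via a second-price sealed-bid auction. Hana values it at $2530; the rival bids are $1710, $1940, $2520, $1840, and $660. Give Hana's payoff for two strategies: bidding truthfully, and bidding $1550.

The highest competing bid is $2520.
Bidding truthfully at $2530: Hana has the top bid, wins, and pays the second-highest bid $2520. Payoff = $2530 − $2520 = $10.
Bidding $1550: the top bid is $2520 (a rival), so Hana loses. Payoff = $0.

(a) $10  (b) $0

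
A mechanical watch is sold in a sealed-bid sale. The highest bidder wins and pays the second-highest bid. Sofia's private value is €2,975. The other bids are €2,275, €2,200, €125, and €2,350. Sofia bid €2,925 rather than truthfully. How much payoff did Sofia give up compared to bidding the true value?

Regret: €0.

The highest competing bid is €2,350.
Bidding truthfully at €2,975: Sofia has the top bid, wins, and pays the second-highest bid €2,350. Payoff = €2,975 − €2,350 = €625.
Bidding €2,925: Sofia has the top bid, wins, and pays the second-highest bid €2,350. Payoff = €2,975 − €2,350 = €625.
Regret = truthful payoff − actual payoff = €625 − €625 = €0.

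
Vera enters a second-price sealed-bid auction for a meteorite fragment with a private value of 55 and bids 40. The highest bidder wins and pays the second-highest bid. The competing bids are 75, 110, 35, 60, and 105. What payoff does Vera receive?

Highest competing bid: 110.
Vera's bid 40 is not the highest, so Vera loses, pays nothing, and earns zero payoff.

0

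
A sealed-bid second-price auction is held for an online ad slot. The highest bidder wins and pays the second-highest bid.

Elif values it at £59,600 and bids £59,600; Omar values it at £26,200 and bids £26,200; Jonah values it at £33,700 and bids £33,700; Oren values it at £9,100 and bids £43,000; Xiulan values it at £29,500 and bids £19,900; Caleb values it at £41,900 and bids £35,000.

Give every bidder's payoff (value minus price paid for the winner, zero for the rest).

Payoffs: Elif £16,600, Omar £0, Jonah £0, Oren £0, Xiulan £0, Caleb £0.

Ranking the bids: Elif £59,600 > Oren £43,000 > Caleb £35,000 > Jonah £33,700 > Omar £26,200 > Xiulan £19,900.
Elif has the top bid and wins; the price is the second-highest bid, £43,000.
Elif's payoff = £59,600 − £43,000 = £16,600. All other bidders lose, so their payoff is 0.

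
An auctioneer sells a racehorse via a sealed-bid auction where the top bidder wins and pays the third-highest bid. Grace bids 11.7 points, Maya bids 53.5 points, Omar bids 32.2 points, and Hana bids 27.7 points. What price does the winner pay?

Bids in descending order: Maya 53.5 points > Omar 32.2 points > Hana 27.7 points > Grace 11.7 points.
Maya is the highest bidder, so Maya wins.
Under the third-price rule, the price is the third-highest bid: 27.7 points.

Price paid: 27.7 points.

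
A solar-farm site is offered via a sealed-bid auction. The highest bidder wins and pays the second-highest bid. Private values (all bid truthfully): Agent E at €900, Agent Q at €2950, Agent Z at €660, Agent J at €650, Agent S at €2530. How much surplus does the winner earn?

Ordered from highest: Agent Q €2950, then Agent S €2530, then Agent E €900, then Agent Z €660, then Agent J €650.
Agent Q wins with the top bid and pays the second-highest, €2530.
Surplus = €2950 − €2530 = €420.

Surplus = €420.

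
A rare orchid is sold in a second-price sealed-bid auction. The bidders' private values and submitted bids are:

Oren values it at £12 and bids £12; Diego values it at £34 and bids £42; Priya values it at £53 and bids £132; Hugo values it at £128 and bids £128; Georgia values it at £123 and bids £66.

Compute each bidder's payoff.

Ordered from highest: Priya £132; Hugo £128; Georgia £66; Diego £42; Oren £12.
Priya has the top bid and wins; the price is the second-highest bid, £128.
Priya's payoff = £53 − £128 = -£75. All other bidders lose, so their payoff is 0.

Oren £0, Diego £0, Priya -£75, Hugo £0, Georgia £0.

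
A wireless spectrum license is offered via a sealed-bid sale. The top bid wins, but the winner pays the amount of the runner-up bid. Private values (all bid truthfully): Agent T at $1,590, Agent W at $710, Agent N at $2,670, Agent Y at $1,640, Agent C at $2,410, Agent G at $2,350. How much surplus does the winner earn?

$260

Ordered from highest: Agent N $2,670 > Agent C $2,410 > Agent G $2,350 > Agent Y $1,640 > Agent T $1,590 > Agent W $710.
Agent N wins with the top bid and pays the second-highest, $2,410.
Surplus = $2,670 − $2,410 = $260.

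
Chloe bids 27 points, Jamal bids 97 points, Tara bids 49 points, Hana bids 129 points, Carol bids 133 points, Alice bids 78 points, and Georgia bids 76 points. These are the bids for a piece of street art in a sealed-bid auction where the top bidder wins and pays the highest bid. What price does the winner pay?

Ordered from highest: Carol 133 points, then Hana 129 points, then Jamal 97 points, then Alice 78 points, then Georgia 76 points, then Tara 49 points, then Chloe 27 points.
Carol is the highest bidder, so Carol wins.
Under the first-price rule, the price is the highest bid: 133 points.

133 points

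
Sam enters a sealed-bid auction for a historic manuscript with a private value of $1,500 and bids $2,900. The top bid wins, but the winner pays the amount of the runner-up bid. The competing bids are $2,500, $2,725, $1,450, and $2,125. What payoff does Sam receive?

Sam's payoff: -$1,225.

Highest competing bid: $2,725.
Sam's bid $2,900 is the highest overall, so Sam wins and pays the second-highest bid, $2,725.
Payoff = value − price = $1,500 − $2,725 = -$1,225.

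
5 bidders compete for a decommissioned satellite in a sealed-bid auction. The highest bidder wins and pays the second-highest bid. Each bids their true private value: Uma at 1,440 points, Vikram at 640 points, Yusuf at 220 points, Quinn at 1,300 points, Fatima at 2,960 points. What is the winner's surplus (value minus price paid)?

Sorted high to low: Fatima 2,960 points; Uma 1,440 points; Quinn 1,300 points; Vikram 640 points; Yusuf 220 points.
Fatima wins with the top bid and pays the second-highest, 1,440 points.
Surplus = 2,960 points − 1,440 points = 1,520 points.

Winner's surplus: 1,520 points.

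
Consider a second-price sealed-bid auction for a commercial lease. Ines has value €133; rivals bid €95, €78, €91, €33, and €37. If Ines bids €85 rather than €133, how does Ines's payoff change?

Change in payoff: -€38.

The highest competing bid is €95.
Bidding truthfully at €133: Ines has the top bid, wins, and pays the second-highest bid €95. Payoff = €133 − €95 = €38.
Bidding €85: the top bid is €95 (a rival), so Ines loses. Payoff = €0.
Change = €0 − €38 = -€38.
Deviating from a truthful bid can only lose payoff in a second-price auction — never gain.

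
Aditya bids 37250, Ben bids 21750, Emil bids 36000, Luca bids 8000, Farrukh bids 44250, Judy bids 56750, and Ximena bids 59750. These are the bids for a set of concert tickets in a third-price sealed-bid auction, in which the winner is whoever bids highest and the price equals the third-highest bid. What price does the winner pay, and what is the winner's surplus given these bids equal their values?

Price 44250; surplus 15500.

Ranking the bids: Ximena 59750 > Judy 56750 > Farrukh 44250 > Aditya 37250 > Emil 36000 > Ben 21750 > Luca 8000.
Ximena is the highest bidder, so Ximena wins.
Under the third-price rule, the price is the third-highest bid: 44250.
Surplus = 59750 − 44250 = 15500.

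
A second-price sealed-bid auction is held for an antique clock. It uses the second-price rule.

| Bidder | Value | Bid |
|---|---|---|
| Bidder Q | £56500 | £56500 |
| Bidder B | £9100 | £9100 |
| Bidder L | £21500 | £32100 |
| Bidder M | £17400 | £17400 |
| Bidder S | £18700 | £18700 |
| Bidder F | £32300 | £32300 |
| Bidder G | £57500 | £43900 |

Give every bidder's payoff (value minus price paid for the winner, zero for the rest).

Sorted high to low: Bidder Q £56500, then Bidder G £43900, then Bidder F £32300, then Bidder L £32100, then Bidder S £18700, then Bidder M £17400, then Bidder B £9100.
Bidder Q has the top bid and wins; the price is the second-highest bid, £43900.
Bidder Q's payoff = £56500 − £43900 = £12600. All other bidders lose, so their payoff is 0.

Payoffs: Bidder Q £12600, Bidder B £0, Bidder L £0, Bidder M £0, Bidder S £0, Bidder F £0, Bidder G £0.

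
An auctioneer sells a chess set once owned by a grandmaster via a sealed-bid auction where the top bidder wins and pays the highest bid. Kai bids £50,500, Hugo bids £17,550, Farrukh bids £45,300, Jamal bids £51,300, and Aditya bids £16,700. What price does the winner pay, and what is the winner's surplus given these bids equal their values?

Price £51,300; surplus £0.

Sorted high to low: Jamal £51,300; Kai £50,500; Farrukh £45,300; Hugo £17,550; Aditya £16,700.
Jamal is the highest bidder, so Jamal wins.
Under the first-price rule, the price is the highest bid: £51,300.
Surplus = £51,300 − £51,300 = £0.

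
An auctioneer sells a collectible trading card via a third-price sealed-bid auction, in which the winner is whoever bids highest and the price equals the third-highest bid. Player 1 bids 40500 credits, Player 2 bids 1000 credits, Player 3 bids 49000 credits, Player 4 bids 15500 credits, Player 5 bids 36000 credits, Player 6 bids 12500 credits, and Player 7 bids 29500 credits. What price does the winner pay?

The winner pays 36000 credits.

Sorted high to low: Player 3 49000 credits, then Player 1 40500 credits, then Player 5 36000 credits, then Player 7 29500 credits, then Player 4 15500 credits, then Player 6 12500 credits, then Player 2 1000 credits.
Player 3 is the highest bidder, so Player 3 wins.
Under the third-price rule, the price is the third-highest bid: 36000 credits.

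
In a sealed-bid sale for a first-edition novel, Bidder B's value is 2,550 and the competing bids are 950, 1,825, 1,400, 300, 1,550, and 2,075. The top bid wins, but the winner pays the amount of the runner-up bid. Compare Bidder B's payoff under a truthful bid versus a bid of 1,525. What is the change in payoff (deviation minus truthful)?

The highest competing bid is 2,075.
Bidding truthfully at 2,550: Bidder B has the top bid, wins, and pays the second-highest bid 2,075. Payoff = 2,550 − 2,075 = 475.
Bidding 1,525: the top bid is 2,075 (a rival), so Bidder B loses. Payoff = 0.
Change = 0 − 475 = -475.
Deviating from a truthful bid can only lose payoff in a second-price auction — never gain.

-475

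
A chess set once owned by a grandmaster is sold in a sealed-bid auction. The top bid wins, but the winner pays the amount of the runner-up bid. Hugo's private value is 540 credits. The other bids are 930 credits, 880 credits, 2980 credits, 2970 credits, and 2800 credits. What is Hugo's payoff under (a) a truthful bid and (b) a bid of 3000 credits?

The highest competing bid is 2980 credits.
Bidding truthfully at 540 credits: the top bid is 2980 credits (a rival), so Hugo loses. Payoff = 0 credits.
Bidding 3000 credits: Hugo has the top bid, wins, and pays the second-highest bid 2980 credits. Payoff = 540 credits − 2980 credits = -2440 credits.
This is the dominant-strategy logic: truthful bidding weakly beats any alternative.

(a) 0 credits  (b) -2440 credits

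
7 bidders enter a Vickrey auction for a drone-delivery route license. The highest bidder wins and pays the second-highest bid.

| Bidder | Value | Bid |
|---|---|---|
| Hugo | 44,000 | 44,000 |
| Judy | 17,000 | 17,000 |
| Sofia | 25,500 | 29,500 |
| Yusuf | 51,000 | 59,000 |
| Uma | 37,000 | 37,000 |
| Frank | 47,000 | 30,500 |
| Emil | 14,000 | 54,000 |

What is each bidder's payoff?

Sorted high to low: Yusuf 59,000, then Emil 54,000, then Hugo 44,000, then Uma 37,000, then Frank 30,500, then Sofia 29,500, then Judy 17,000.
Yusuf has the top bid and wins; the price is the second-highest bid, 54,000.
Yusuf's payoff = 51,000 − 54,000 = -3,000. All other bidders lose, so their payoff is 0.

Hugo 0, Judy 0, Sofia 0, Yusuf -3,000, Uma 0, Frank 0, Emil 0.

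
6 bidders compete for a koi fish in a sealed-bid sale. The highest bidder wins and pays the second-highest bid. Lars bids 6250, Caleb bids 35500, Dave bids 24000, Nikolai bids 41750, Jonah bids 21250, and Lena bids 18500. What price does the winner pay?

Price paid: 35500.

Bids in descending order: Nikolai 41750, then Caleb 35500, then Dave 24000, then Jonah 21250, then Lena 18500, then Lars 6250.
Nikolai has the highest bid, so Nikolai wins.
The second-highest bid is 35500, so that is what Nikolai pays.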